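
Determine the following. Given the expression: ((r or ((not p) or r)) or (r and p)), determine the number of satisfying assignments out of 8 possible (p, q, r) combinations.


Check all 8 assignments:
p=0, q=0, r=0: 1
p=0, q=0, r=1: 1
p=0, q=1, r=0: 1
p=0, q=1, r=1: 1
p=1, q=0, r=0: 0
p=1, q=0, r=1: 1
p=1, q=1, r=0: 0
p=1, q=1, r=1: 1
Count of True = 6

6


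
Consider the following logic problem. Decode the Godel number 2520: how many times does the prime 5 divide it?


Factorize 2520 by dividing by 5 repeatedly.
Division steps: 5 divides 2520 exactly 1 time(s).
Exponent of 5 = 1

1


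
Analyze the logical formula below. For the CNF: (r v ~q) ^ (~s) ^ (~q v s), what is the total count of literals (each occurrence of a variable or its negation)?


Counting literals in each clause:
Clause 1: 2 literal(s)
Clause 2: 1 literal(s)
Clause 3: 2 literal(s)
Total = 5

5


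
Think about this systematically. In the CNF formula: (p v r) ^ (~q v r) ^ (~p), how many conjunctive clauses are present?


A CNF formula is a conjunction of clauses.
Clauses are separated by ^.
Counting the conjuncts: 3 clauses.

3


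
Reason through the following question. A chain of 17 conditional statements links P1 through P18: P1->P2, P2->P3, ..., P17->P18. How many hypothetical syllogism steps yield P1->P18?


With 17 implications in a chain connecting 18 propositions:
P1->P2, P2->P3, ..., P17->P18
Steps needed = (number of implications) - 1 = 17 - 1 = 16

16


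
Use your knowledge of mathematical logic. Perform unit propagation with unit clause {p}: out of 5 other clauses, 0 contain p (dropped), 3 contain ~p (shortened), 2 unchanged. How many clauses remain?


Satisfied (removed): 0
Shortened (remain): 3
Unchanged (remain): 2
Remaining = 3 + 2 = 5

5


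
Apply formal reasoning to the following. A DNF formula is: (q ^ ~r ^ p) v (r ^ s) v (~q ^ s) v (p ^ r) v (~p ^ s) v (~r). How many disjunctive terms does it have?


A DNF formula is a disjunction of terms (conjunctions).
Terms are separated by v.
Counting the disjuncts: 6 terms.

6


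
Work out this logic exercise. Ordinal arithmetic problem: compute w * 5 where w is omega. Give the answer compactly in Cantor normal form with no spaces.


Compute w * 5.
Ordinal * is associative and left-distributive over +, but NOT commutative; for finite n>1, n*w = w but w*n stays w*n.
w * 5 means 5 copies of w concatenated: w*5.
Result = w*5

w*5


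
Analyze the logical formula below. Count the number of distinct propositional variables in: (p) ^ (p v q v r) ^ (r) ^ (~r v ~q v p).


Identify each variable that appears in the formula.
Variables found: p, q, r
Count = 3

3


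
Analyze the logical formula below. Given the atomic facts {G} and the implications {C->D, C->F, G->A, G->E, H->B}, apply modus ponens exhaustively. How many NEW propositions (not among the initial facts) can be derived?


Initial facts: {G}
Apply modus ponens to closure:
  G and G->A  =>  A
  G and G->E  =>  E
Final known: {A, E, G}
New propositions: {A, E}
Count = 2

2


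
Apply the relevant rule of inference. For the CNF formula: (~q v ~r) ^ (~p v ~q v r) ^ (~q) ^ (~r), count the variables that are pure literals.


Check each variable for pure literal status:
p: pure negative
q: pure negative
r: mixed (not pure)
Pure literal count = 2

2


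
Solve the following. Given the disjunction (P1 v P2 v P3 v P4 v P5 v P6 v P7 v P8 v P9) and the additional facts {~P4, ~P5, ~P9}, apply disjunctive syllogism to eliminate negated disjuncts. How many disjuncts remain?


Original disjuncts (9): P1, P2, P3, P4, P5, P6, P7, P8, P9
Negated (eliminate): ~P4, ~P5, ~P9
Remaining disjuncts: P1, P2, P3, P6, P7, P8
Count = 9 - 3 = 6

6


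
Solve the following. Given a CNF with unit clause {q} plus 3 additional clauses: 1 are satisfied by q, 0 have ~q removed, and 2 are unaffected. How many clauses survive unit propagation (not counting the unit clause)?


Satisfied (removed): 1
Shortened (remain): 0
Unchanged (remain): 2
Remaining = 0 + 2 = 2

2


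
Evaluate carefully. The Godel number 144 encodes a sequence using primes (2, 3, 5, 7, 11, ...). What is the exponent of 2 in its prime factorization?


Factorize 144 by dividing by 2 repeatedly.
Division steps: 2 divides 144 exactly 4 time(s).
Exponent of 2 = 4

4


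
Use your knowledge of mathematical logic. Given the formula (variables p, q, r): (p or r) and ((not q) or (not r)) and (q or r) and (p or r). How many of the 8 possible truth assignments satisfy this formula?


Evaluate all 8 assignments for p, q, r:
p=0, q=0, r=0: 0
p=0, q=0, r=1: 1
p=0, q=1, r=0: 0
p=0, q=1, r=1: 0
p=1, q=0, r=0: 0
p=1, q=0, r=1: 1
p=1, q=1, r=0: 1
p=1, q=1, r=1: 0
Satisfying count = 3

3


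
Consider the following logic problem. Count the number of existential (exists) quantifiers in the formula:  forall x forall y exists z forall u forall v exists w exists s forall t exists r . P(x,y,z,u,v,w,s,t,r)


Quantifier prefix: forall x forall y exists z forall u forall v exists w exists s forall t exists r
Mark each quantifier type:
  U U E U U E E U E
Universal count = 5, Existential count = 4
Asked for existential (exists) quantifiers: 4

4


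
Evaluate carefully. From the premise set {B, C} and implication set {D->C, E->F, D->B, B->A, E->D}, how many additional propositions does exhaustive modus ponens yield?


Initial facts: {B, C}
Apply modus ponens to closure:
  B and B->A  =>  A
Final known: {A, B, C}
New propositions: {A}
Count = 1

1


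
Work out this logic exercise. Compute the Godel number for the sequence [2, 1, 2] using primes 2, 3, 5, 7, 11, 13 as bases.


Encode each element as an exponent of the corresponding prime:
  2^2 = 4
  3^1 = 3
  5^2 = 25
Product = 4 * 3 * 25 = 300

300


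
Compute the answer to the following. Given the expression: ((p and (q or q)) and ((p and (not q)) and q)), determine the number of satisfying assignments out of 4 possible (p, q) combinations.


Check all 4 assignments:
p=0, q=0: 0
p=0, q=1: 0
p=1, q=0: 0
p=1, q=1: 0
Count of True = 0

0


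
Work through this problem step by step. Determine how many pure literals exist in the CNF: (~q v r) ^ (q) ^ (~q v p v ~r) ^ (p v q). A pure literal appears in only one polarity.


Check each variable for pure literal status:
p: pure positive
q: mixed (not pure)
r: mixed (not pure)
Pure literal count = 1

1


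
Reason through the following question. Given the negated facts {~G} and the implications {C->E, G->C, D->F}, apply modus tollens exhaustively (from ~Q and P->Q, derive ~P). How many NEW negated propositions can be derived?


Initial negated facts: {~G}
Apply modus tollens to closure:
  (no implication fires)
Final negated: {~G}
New negations: {(none)}
Count = 0

0


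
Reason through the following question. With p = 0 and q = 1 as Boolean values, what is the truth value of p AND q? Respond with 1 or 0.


p = 0, q = 1
Operation: p AND q
Evaluate: 0 AND 1 = 0

0


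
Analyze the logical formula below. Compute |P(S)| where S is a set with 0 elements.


The power set of a set with n elements has 2^n elements.
|P(S)| = 2^0 = 1

1


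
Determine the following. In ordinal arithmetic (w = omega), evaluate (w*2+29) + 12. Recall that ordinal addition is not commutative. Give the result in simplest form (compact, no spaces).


Compute (w*2+29) + 12.
Ordinal + is associative but NOT commutative; for finite n>0, n + w = w but w + n stays w+n.
By associativity: (w*2+29) + 12 = w*2 + (29+12) = w*2+41.
Result = w*2+41

w*2+41


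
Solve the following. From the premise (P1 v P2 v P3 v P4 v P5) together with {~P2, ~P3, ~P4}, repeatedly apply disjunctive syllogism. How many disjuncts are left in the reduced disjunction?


Original disjuncts (5): P1, P2, P3, P4, P5
Negated (eliminate): ~P2, ~P3, ~P4
Remaining disjuncts: P1, P5
Count = 5 - 3 = 2

2


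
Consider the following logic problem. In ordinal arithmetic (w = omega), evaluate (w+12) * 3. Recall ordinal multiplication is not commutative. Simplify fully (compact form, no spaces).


Compute (w+12) * 3.
Ordinal * is associative and left-distributive over +, but NOT commutative; for finite n>1, n*w = w but w*n stays w*n.
(w+12) * 3 = (w+12) repeated 3 times. Each intermediate +12 is absorbed by the following w; only the last survives: w*3+12.
Result = w*3+12

w*3+12


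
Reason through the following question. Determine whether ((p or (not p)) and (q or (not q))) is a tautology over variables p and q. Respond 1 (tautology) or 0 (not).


Check all 4 assignments:
p=0, q=0: 1
p=0, q=1: 1
p=1, q=0: 1
p=1, q=1: 1
Satisfying count = 4/4.
Tautology iff count = 4: yes.

1


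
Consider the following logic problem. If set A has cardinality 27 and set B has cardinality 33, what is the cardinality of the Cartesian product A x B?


The Cartesian product A x B contains all ordered pairs (a, b).
|A x B| = |A| * |B| = 27 * 33 = 891

891


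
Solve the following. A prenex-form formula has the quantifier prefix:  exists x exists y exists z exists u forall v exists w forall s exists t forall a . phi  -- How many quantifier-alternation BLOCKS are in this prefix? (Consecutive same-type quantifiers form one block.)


Quantifier-type sequence: E E E E A E A E A  (A=forall, E=exists)
Group into maximal same-type runs:
  Ex4 | Ax1 | Ex1 | Ax1 | Ex1 | Ax1
Number of blocks = 6

6


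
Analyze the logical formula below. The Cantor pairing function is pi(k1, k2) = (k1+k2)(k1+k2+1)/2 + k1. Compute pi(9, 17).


k1 + k2 = 26
(k1+k2)(k1+k2+1)/2 = 26 * 27 / 2 = 351
pi = 351 + 9 = 360

360


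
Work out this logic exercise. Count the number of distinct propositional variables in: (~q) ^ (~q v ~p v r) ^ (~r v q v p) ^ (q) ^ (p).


Identify each variable that appears in the formula.
Variables found: p, q, r
Count = 3

3


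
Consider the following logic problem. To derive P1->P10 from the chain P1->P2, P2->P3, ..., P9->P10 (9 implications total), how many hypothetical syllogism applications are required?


With 9 implications in a chain connecting 10 propositions:
P1->P2, P2->P3, ..., P9->P10
Steps needed = (number of implications) - 1 = 9 - 1 = 8

8


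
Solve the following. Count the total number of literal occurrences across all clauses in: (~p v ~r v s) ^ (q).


Counting literals in each clause:
Clause 1: 3 literal(s)
Clause 2: 1 literal(s)
Total = 4

4


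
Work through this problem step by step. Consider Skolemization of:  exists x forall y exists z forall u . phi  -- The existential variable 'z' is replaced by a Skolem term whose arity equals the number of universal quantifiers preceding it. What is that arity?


Quantifier prefix: exists x forall y exists z forall u
'z' is existentially quantified at position 3.
Universal variables preceding it: y
Skolem function arity = 1

1


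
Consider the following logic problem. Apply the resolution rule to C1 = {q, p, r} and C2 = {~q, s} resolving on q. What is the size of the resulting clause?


Remove q from C1 and ~q from C2.
C1 remainder: {p, r}
C2 remainder: {s}
Union (resolvent): {p, r, s}
Resolvent has 3 literal(s).

3


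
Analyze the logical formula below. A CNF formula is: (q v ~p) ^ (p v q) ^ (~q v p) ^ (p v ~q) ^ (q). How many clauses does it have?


A CNF formula is a conjunction of clauses.
Clauses are separated by ^.
Counting the conjuncts: 5 clauses.

5


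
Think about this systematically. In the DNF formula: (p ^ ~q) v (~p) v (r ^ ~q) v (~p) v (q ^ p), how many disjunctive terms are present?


A DNF formula is a disjunction of terms (conjunctions).
Terms are separated by v.
Counting the disjuncts: 5 terms.

5


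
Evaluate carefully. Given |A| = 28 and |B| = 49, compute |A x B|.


The Cartesian product A x B contains all ordered pairs (a, b).
|A x B| = |A| * |B| = 28 * 49 = 1372

1372


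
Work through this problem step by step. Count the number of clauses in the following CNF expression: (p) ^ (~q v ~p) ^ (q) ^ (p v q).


A CNF formula is a conjunction of clauses.
Clauses are separated by ^.
Counting the conjuncts: 4 clauses.

4


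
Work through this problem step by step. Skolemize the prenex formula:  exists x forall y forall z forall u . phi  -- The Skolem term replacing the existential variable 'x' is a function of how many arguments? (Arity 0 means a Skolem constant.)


Quantifier prefix: exists x forall y forall z forall u
'x' is existentially quantified at position 1.
No universal quantifiers precede it.
Skolem function arity = 0 (a Skolem constant)

0


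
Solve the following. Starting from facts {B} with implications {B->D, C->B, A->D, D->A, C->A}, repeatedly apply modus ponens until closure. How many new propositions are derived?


Initial facts: {B}
Apply modus ponens to closure:
  B and B->D  =>  D
  D and D->A  =>  A
Final known: {A, B, D}
New propositions: {A, D}
Count = 2

2


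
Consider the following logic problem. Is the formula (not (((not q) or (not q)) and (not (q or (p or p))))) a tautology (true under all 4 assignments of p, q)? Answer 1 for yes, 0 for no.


Check all 4 assignments:
p=0, q=0: 0
p=0, q=1: 1
p=1, q=0: 1
p=1, q=1: 1
Satisfying count = 3/4.
Tautology iff count = 4: no.

0


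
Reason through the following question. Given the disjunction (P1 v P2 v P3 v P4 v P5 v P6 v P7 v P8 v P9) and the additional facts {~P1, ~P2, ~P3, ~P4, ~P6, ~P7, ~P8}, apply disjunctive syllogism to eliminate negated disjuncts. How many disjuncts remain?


Original disjuncts (9): P1, P2, P3, P4, P5, P6, P7, P8, P9
Negated (eliminate): ~P1, ~P2, ~P3, ~P4, ~P6, ~P7, ~P8
Remaining disjuncts: P5, P9
Count = 9 - 7 = 2

2


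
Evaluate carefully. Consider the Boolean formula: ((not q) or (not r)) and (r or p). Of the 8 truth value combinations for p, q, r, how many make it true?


Evaluate all 8 assignments for p, q, r:
p=0, q=0, r=0: 0
p=0, q=0, r=1: 1
p=0, q=1, r=0: 0
p=0, q=1, r=1: 0
p=1, q=0, r=0: 1
p=1, q=0, r=1: 1
p=1, q=1, r=0: 1
p=1, q=1, r=1: 0
Satisfying count = 4

4


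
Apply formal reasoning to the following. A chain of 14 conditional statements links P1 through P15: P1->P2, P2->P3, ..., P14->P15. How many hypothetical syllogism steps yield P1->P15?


With 14 implications in a chain connecting 15 propositions:
P1->P2, P2->P3, ..., P14->P15
Steps needed = (number of implications) - 1 = 14 - 1 = 13

13


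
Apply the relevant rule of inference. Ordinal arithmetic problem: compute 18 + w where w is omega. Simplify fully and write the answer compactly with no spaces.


Compute 18 + w.
Ordinal + is associative but NOT commutative; for finite n>0, n + w = w but w + n stays w+n.
Any finite left addend is absorbed by w on the right: 18 + w = w.
Result = w

w


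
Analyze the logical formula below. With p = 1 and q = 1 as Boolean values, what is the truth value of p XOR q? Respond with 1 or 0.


p = 1, q = 1
Operation: p XOR q
Evaluate: 1 XOR 1 = 0

0


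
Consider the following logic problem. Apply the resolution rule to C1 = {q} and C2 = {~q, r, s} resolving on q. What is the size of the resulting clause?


Remove q from C1 and ~q from C2.
C1 remainder: {}
C2 remainder: {r, s}
Union (resolvent): {r, s}
Resolvent has 2 literal(s).

2


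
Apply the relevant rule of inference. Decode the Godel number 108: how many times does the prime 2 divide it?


Factorize 108 by dividing by 2 repeatedly.
Division steps: 2 divides 108 exactly 2 time(s).
Exponent of 2 = 2

2


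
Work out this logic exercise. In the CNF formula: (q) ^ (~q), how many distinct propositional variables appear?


Identify each variable that appears in the formula.
Variables found: q
Count = 1

1


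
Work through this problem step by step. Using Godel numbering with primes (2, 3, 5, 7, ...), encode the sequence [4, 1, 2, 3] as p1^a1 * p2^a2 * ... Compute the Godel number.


Encode each element as an exponent of the corresponding prime:
  2^4 = 16
  3^1 = 3
  5^2 = 25
  7^3 = 343
Product = 16 * 3 * 25 * 343 = 411600

411600


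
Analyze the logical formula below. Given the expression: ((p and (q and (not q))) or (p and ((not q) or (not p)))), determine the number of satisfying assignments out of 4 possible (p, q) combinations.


Check all 4 assignments:
p=0, q=0: 0
p=0, q=1: 0
p=1, q=0: 1
p=1, q=1: 0
Count of True = 1

1


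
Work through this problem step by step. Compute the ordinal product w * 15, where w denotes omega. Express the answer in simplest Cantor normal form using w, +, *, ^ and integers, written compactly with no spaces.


Compute w * 15.
Ordinal * is associative and left-distributive over +, but NOT commutative; for finite n>1, n*w = w but w*n stays w*n.
w * 15 means 15 copies of w concatenated: w*15.
Result = w*15

w*15


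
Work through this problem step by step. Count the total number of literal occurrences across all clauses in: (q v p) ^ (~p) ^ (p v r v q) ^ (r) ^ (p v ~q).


Counting literals in each clause:
Clause 1: 2 literal(s)
Clause 2: 1 literal(s)
Clause 3: 3 literal(s)
Clause 4: 1 literal(s)
Clause 5: 2 literal(s)
Total = 9

9


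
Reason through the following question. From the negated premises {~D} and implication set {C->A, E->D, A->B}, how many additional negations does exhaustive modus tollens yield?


Initial negated facts: {~D}
Apply modus tollens to closure:
  ~D and E->D  =>  ~E
Final negated: {~D, ~E}
New negations: {~E}
Count = 1

1


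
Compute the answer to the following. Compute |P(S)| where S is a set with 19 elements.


The power set of a set with n elements has 2^n elements.
|P(S)| = 2^19 = 524288

524288


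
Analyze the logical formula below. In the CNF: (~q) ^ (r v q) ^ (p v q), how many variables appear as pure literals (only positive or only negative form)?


Check each variable for pure literal status:
p: pure positive
q: mixed (not pure)
r: pure positive
Pure literal count = 2

2


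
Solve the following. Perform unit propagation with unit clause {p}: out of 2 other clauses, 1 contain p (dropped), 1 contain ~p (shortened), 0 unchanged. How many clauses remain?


Satisfied (removed): 1
Shortened (remain): 1
Unchanged (remain): 0
Remaining = 1 + 0 = 1

1


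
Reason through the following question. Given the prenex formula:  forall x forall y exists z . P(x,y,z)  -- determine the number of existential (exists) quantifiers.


Quantifier prefix: forall x forall y exists z
Mark each quantifier type:
  U U E
Universal count = 2, Existential count = 1
Asked for existential (exists) quantifiers: 1

1


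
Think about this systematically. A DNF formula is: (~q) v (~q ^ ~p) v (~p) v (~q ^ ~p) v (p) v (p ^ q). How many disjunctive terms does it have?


A DNF formula is a disjunction of terms (conjunctions).
Terms are separated by v.
Counting the disjuncts: 6 terms.

6


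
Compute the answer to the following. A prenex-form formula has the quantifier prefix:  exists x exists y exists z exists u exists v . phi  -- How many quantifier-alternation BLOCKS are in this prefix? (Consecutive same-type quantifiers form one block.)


Quantifier-type sequence: E E E E E  (A=forall, E=exists)
Group into maximal same-type runs:
  Ex5
Number of blocks = 1

1


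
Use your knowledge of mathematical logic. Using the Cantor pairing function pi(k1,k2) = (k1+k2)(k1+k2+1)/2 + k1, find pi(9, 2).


k1 + k2 = 11
(k1+k2)(k1+k2+1)/2 = 11 * 12 / 2 = 66
pi = 66 + 9 = 75

75


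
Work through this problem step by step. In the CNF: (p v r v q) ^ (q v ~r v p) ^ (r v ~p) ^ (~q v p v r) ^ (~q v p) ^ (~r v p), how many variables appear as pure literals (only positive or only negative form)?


Check each variable for pure literal status:
p: mixed (not pure)
q: mixed (not pure)
r: mixed (not pure)
Pure literal count = 0

0


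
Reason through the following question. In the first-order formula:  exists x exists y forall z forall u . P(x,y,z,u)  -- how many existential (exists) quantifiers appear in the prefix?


Quantifier prefix: exists x exists y forall z forall u
Mark each quantifier type:
  E E U U
Universal count = 2, Existential count = 2
Asked for existential (exists) quantifiers: 2

2


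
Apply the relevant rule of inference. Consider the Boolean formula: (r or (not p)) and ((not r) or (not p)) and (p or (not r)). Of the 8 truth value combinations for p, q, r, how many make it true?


Evaluate all 8 assignments for p, q, r:
p=0, q=0, r=0: 1
p=0, q=0, r=1: 0
p=0, q=1, r=0: 1
p=0, q=1, r=1: 0
p=1, q=0, r=0: 0
p=1, q=0, r=1: 0
p=1, q=1, r=0: 0
p=1, q=1, r=1: 0
Satisfying count = 2

2


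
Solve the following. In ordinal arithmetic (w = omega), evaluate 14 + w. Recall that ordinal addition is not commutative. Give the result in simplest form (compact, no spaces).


Compute 14 + w.
Ordinal + is associative but NOT commutative; for finite n>0, n + w = w but w + n stays w+n.
Any finite left addend is absorbed by w on the right: 14 + w = w.
Result = w

w


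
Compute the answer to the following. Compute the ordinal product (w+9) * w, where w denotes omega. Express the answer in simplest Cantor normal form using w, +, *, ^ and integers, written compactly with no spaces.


Compute (w+9) * w.
Ordinal * is associative and left-distributive over +, but NOT commutative; for finite n>1, n*w = w but w*n stays w*n.
(w+9) * w = sup{(w+9)*k : k<w} = sup{w*k+9} = w^2 (the +9 tail is absorbed in the limit).
Result = w^2

w^2


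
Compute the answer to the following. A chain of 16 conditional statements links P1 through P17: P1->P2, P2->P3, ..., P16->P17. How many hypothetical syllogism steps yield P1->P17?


With 16 implications in a chain connecting 17 propositions:
P1->P2, P2->P3, ..., P16->P17
Steps needed = (number of implications) - 1 = 16 - 1 = 15

15


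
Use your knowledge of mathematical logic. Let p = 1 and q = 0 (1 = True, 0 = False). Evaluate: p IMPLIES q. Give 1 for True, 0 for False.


p = 1, q = 0
Operation: p IMPLIES q
Evaluate: 1 IMPLIES 0 = 0

0


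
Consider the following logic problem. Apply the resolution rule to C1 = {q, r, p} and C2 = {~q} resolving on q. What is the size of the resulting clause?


Remove q from C1 and ~q from C2.
C1 remainder: {r, p}
C2 remainder: {}
Union (resolvent): {p, r}
Resolvent has 2 literal(s).

2


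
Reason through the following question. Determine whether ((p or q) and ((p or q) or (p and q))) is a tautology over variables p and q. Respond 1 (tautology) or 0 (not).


Check all 4 assignments:
p=0, q=0: 0
p=0, q=1: 1
p=1, q=0: 1
p=1, q=1: 1
Satisfying count = 3/4.
Tautology iff count = 4: no.

0


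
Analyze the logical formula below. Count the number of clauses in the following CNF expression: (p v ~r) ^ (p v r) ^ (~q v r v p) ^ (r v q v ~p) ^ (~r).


A CNF formula is a conjunction of clauses.
Clauses are separated by ^.
Counting the conjuncts: 5 clauses.

5


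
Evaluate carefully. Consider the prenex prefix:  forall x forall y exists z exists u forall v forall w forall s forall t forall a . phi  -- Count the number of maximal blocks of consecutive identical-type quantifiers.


Quantifier-type sequence: A A E E A A A A A  (A=forall, E=exists)
Group into maximal same-type runs:
  Ax2 | Ex2 | Ax5
Number of blocks = 3

3


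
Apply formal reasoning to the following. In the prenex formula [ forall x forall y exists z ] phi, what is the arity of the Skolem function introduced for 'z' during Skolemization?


Quantifier prefix: forall x forall y exists z
'z' is existentially quantified at position 3.
Universal variables preceding it: x, y
Skolem function arity = 2

2


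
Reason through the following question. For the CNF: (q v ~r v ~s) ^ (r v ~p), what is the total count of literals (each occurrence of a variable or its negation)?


Counting literals in each clause:
Clause 1: 3 literal(s)
Clause 2: 2 literal(s)
Total = 5

5


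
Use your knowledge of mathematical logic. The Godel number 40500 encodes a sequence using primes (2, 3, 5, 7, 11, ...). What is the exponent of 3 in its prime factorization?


Factorize 40500 by dividing by 3 repeatedly.
Division steps: 3 divides 40500 exactly 4 time(s).
Exponent of 3 = 4

4


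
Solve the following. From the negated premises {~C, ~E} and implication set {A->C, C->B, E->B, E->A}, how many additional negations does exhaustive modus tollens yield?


Initial negated facts: {~C, ~E}
Apply modus tollens to closure:
  ~C and A->C  =>  ~A
Final negated: {~A, ~C, ~E}
New negations: {~A}
Count = 1

1


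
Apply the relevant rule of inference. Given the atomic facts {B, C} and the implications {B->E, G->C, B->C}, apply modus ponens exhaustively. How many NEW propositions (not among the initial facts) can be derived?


Initial facts: {B, C}
Apply modus ponens to closure:
  B and B->E  =>  E
Final known: {B, C, E}
New propositions: {E}
Count = 1

1


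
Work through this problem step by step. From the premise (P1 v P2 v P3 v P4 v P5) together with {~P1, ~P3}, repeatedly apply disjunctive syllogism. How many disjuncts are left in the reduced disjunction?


Original disjuncts (5): P1, P2, P3, P4, P5
Negated (eliminate): ~P1, ~P3
Remaining disjuncts: P2, P4, P5
Count = 5 - 2 = 3

3


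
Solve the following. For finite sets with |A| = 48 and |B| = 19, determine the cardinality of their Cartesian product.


The Cartesian product A x B contains all ordered pairs (a, b).
|A x B| = |A| * |B| = 48 * 19 = 912

912


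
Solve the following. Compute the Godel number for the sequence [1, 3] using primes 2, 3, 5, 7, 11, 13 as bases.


Encode each element as an exponent of the corresponding prime:
  2^1 = 2
  3^3 = 27
Product = 2 * 27 = 54

54


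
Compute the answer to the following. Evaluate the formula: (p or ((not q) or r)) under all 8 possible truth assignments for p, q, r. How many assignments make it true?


Check all 8 assignments:
p=0, q=0, r=0: 1
p=0, q=0, r=1: 1
p=0, q=1, r=0: 0
p=0, q=1, r=1: 1
p=1, q=0, r=0: 1
p=1, q=0, r=1: 1
p=1, q=1, r=0: 1
p=1, q=1, r=1: 1
Count of True = 7

7


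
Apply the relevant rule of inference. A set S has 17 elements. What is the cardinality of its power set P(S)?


The power set of a set with n elements has 2^n elements.
|P(S)| = 2^17 = 131072

131072


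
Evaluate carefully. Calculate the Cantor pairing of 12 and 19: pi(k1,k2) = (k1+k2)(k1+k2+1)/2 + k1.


k1 + k2 = 31
(k1+k2)(k1+k2+1)/2 = 31 * 32 / 2 = 496
pi = 496 + 12 = 508

508


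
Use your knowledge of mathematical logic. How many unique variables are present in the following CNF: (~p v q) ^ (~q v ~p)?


Identify each variable that appears in the formula.
Variables found: p, q
Count = 2

2


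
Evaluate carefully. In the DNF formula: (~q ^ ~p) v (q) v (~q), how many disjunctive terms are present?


A DNF formula is a disjunction of terms (conjunctions).
Terms are separated by v.
Counting the disjuncts: 3 terms.

3


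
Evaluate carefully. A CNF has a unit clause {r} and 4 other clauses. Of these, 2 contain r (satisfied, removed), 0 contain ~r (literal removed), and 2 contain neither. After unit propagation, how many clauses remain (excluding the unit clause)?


Satisfied (removed): 2
Shortened (remain): 0
Unchanged (remain): 2
Remaining = 0 + 2 = 2

2


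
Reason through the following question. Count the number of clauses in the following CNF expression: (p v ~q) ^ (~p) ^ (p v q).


A CNF formula is a conjunction of clauses.
Clauses are separated by ^.
Counting the conjuncts: 3 clauses.

3


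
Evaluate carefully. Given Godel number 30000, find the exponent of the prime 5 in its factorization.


Factorize 30000 by dividing by 5 repeatedly.
Division steps: 5 divides 30000 exactly 4 time(s).
Exponent of 5 = 4

4


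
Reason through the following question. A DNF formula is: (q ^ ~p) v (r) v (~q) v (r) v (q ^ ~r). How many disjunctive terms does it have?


A DNF formula is a disjunction of terms (conjunctions).
Terms are separated by v.
Counting the disjuncts: 5 terms.

5


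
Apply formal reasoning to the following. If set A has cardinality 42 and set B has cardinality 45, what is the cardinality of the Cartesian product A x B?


The Cartesian product A x B contains all ordered pairs (a, b).
|A x B| = |A| * |B| = 42 * 45 = 1890

1890


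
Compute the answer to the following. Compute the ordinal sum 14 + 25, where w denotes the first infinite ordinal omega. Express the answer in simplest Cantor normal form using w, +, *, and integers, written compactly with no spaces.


Compute 14 + 25.
Ordinal + is associative but NOT commutative; for finite n>0, n + w = w but w + n stays w+n.
Both operands finite; ordinal + agrees with natural +: 14 + 25 = 39.
Result = 39

39


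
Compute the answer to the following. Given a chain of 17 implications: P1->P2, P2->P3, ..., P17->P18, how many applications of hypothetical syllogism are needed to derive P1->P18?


With 17 implications in a chain connecting 18 propositions:
P1->P2, P2->P3, ..., P17->P18
Steps needed = (number of implications) - 1 = 17 - 1 = 16

16


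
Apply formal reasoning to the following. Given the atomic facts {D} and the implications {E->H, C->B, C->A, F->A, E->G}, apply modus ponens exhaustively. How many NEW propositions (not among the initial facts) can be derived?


Initial facts: {D}
Apply modus ponens to closure:
  (no implication fires)
Final known: {D}
New propositions: {(none)}
Count = 0

0


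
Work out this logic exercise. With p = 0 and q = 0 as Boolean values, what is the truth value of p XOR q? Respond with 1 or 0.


p = 0, q = 0
Operation: p XOR q
Evaluate: 0 XOR 0 = 0

0


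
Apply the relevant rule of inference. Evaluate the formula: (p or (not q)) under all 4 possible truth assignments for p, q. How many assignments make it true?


Check all 4 assignments:
p=0, q=0: 1
p=0, q=1: 0
p=1, q=0: 1
p=1, q=1: 1
Count of True = 3

3


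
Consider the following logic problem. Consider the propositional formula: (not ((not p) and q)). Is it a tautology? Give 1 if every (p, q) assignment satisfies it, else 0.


Check all 4 assignments:
p=0, q=0: 1
p=0, q=1: 0
p=1, q=0: 1
p=1, q=1: 1
Satisfying count = 3/4.
Tautology iff count = 4: no.

0


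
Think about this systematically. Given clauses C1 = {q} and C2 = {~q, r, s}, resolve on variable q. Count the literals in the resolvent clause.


Remove q from C1 and ~q from C2.
C1 remainder: {}
C2 remainder: {r, s}
Union (resolvent): {r, s}
Resolvent has 2 literal(s).

2


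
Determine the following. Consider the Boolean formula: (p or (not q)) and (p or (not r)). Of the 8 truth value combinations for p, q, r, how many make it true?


Evaluate all 8 assignments for p, q, r:
p=0, q=0, r=0: 1
p=0, q=0, r=1: 0
p=0, q=1, r=0: 0
p=0, q=1, r=1: 0
p=1, q=0, r=0: 1
p=1, q=0, r=1: 1
p=1, q=1, r=0: 1
p=1, q=1, r=1: 1
Satisfying count = 5

5


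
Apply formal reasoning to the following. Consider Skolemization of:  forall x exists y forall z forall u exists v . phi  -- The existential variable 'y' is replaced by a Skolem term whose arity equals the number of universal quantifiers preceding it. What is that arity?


Quantifier prefix: forall x exists y forall z forall u exists v
'y' is existentially quantified at position 2.
Universal variables preceding it: x
Skolem function arity = 1

1


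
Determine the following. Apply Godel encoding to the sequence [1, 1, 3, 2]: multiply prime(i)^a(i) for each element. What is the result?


Encode each element as an exponent of the corresponding prime:
  2^1 = 2
  3^1 = 3
  5^3 = 125
  7^2 = 49
Product = 2 * 3 * 125 * 49 = 36750

36750


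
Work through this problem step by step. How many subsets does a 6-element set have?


The power set of a set with n elements has 2^n elements.
|P(S)| = 2^6 = 64

64


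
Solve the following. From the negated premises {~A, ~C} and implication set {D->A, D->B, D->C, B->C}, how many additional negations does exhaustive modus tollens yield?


Initial negated facts: {~A, ~C}
Apply modus tollens to closure:
  ~A and D->A  =>  ~D
  ~C and B->C  =>  ~B
Final negated: {~A, ~B, ~C, ~D}
New negations: {~B, ~D}
Count = 2

2


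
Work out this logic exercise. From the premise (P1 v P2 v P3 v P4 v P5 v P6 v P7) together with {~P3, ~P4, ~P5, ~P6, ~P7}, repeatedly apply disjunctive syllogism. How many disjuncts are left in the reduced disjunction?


Original disjuncts (7): P1, P2, P3, P4, P5, P6, P7
Negated (eliminate): ~P3, ~P4, ~P5, ~P6, ~P7
Remaining disjuncts: P1, P2
Count = 7 - 5 = 2

2


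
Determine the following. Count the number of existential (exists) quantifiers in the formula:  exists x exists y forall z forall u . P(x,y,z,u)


Quantifier prefix: exists x exists y forall z forall u
Mark each quantifier type:
  E E U U
Universal count = 2, Existential count = 2
Asked for existential (exists) quantifiers: 2

2


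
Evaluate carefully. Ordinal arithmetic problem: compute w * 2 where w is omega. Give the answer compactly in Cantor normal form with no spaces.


Compute w * 2.
Ordinal * is associative and left-distributive over +, but NOT commutative; for finite n>1, n*w = w but w*n stays w*n.
w * 2 means 2 copies of w concatenated: w*2.
Result = w*2

w*2


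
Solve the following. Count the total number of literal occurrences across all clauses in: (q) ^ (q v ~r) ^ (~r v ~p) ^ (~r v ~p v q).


Counting literals in each clause:
Clause 1: 1 literal(s)
Clause 2: 2 literal(s)
Clause 3: 2 literal(s)
Clause 4: 3 literal(s)
Total = 8

8


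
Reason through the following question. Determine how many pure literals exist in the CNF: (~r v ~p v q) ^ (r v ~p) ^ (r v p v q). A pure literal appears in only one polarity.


Check each variable for pure literal status:
p: mixed (not pure)
q: pure positive
r: mixed (not pure)
Pure literal count = 1

1


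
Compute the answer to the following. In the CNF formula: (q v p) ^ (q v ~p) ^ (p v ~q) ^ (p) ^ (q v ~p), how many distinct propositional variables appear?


Identify each variable that appears in the formula.
Variables found: p, q
Count = 2

2


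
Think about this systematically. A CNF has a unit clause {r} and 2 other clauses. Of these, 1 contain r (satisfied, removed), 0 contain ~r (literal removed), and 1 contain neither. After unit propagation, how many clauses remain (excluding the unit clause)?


Satisfied (removed): 1
Shortened (remain): 0
Unchanged (remain): 1
Remaining = 0 + 1 = 1

1


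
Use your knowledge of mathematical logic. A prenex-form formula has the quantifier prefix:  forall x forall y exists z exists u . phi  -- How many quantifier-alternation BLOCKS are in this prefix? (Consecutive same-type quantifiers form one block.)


Quantifier-type sequence: A A E E  (A=forall, E=exists)
Group into maximal same-type runs:
  Ax2 | Ex2
Number of blocks = 2

2


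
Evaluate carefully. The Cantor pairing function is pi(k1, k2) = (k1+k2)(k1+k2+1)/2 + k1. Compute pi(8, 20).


k1 + k2 = 28
(k1+k2)(k1+k2+1)/2 = 28 * 29 / 2 = 406
pi = 406 + 8 = 414

414


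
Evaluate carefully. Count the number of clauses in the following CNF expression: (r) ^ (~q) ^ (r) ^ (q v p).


A CNF formula is a conjunction of clauses.
Clauses are separated by ^.
Counting the conjuncts: 4 clauses.

4


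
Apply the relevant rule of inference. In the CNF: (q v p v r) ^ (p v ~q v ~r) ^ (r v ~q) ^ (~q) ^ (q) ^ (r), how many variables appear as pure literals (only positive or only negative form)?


Check each variable for pure literal status:
p: pure positive
q: mixed (not pure)
r: mixed (not pure)
Pure literal count = 1

1


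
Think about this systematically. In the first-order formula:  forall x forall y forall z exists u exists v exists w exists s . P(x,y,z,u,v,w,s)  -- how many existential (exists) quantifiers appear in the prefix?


Quantifier prefix: forall x forall y forall z exists u exists v exists w exists s
Mark each quantifier type:
  U U U E E E E
Universal count = 3, Existential count = 4
Asked for existential (exists) quantifiers: 4

4


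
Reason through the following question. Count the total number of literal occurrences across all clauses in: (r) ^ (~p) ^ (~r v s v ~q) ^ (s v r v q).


Counting literals in each clause:
Clause 1: 1 literal(s)
Clause 2: 1 literal(s)
Clause 3: 3 literal(s)
Clause 4: 3 literal(s)
Total = 8

8


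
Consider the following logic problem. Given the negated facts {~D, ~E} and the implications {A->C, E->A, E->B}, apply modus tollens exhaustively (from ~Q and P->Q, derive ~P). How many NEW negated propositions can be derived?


Initial negated facts: {~D, ~E}
Apply modus tollens to closure:
  (no implication fires)
Final negated: {~D, ~E}
New negations: {(none)}
Count = 0

0


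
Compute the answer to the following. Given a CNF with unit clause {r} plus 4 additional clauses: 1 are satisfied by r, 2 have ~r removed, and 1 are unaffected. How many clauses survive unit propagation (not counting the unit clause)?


Satisfied (removed): 1
Shortened (remain): 2
Unchanged (remain): 1
Remaining = 2 + 1 = 3

3


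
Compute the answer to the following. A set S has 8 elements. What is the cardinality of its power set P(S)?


The power set of a set with n elements has 2^n elements.
|P(S)| = 2^8 = 256

256


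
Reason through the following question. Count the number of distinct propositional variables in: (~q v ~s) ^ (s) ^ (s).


Identify each variable that appears in the formula.
Variables found: q, s
Count = 2

2


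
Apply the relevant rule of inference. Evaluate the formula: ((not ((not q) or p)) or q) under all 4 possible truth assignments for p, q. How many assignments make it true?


Check all 4 assignments:
p=0, q=0: 0
p=0, q=1: 1
p=1, q=0: 0
p=1, q=1: 1
Count of True = 2

2


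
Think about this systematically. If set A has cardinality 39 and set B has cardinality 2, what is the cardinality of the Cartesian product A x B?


The Cartesian product A x B contains all ordered pairs (a, b).
|A x B| = |A| * |B| = 39 * 2 = 78

78


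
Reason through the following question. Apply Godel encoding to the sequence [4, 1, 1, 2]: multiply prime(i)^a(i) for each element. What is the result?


Encode each element as an exponent of the corresponding prime:
  2^4 = 16
  3^1 = 3
  5^1 = 5
  7^2 = 49
Product = 16 * 3 * 5 * 49 = 11760

11760


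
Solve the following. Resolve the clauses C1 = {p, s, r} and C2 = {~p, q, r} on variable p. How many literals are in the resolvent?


Remove p from C1 and ~p from C2.
C1 remainder: {s, r}
C2 remainder: {q, r}
Union (resolvent): {q, r, s}
Resolvent has 3 literal(s).

3


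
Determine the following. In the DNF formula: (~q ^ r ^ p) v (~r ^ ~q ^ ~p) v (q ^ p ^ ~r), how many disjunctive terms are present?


A DNF formula is a disjunction of terms (conjunctions).
Terms are separated by v.
Counting the disjuncts: 3 terms.

3


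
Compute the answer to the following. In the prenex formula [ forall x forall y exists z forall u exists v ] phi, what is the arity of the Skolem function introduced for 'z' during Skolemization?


Quantifier prefix: forall x forall y exists z forall u exists v
'z' is existentially quantified at position 3.
Universal variables preceding it: x, y
Skolem function arity = 2

2


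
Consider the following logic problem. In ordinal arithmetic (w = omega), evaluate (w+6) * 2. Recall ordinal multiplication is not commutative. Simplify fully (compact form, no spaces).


Compute (w+6) * 2.
Ordinal * is associative and left-distributive over +, but NOT commutative; for finite n>1, n*w = w but w*n stays w*n.
(w+6) * 2 = (w+6) repeated 2 times. Each intermediate +6 is absorbed by the following w; only the last survives: w*2+6.
Result = w*2+6

w*2+6


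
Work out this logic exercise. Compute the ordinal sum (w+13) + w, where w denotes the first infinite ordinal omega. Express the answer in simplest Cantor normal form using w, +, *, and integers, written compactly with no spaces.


Compute (w+13) + w.
Ordinal + is associative but NOT commutative; for finite n>0, n + w = w but w + n stays w+n.
(w+13) + w = w + (13+w) = w + w = w*2 (the finite tail 13 is absorbed by the right w).
Result = w*2

w*2
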